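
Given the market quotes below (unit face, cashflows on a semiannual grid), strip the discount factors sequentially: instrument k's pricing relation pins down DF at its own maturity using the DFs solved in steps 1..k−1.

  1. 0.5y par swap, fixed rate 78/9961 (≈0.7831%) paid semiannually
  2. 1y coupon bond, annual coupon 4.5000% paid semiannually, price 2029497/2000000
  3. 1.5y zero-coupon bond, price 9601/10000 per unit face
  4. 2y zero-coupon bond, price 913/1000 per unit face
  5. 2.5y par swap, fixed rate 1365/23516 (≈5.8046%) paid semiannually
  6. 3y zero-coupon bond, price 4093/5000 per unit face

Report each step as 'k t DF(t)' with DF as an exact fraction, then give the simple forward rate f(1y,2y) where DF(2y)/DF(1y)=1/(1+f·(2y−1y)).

1 1/2 9961/10000
2 1 1941/2000
3 3/2 9601/10000
4 2 913/1000
5 5/2 1727/2000
6 3 4093/5000
f(1y,2y) = ((1941/2000)/(913/1000) − 1)/(1) = 115/1826 ≈ 6.2979%

step 1 [0.5y] swap r/2=39/9961: DF=(1 − 39/9961·(0))/(1+39/9961) = 9961/10000 ≈ 0.996100
step 2 [1y] bond c/2=9/400: DF=(2029497/2000000 − 9/400·(0.996100))/(1+9/400) = 1941/2000 ≈ 0.970500
step 3 [1.5y] zero: DF = P = 9601/10000 ≈ 0.960100
step 4 [2y] zero: DF = P = 913/1000 ≈ 0.913000
step 5 [2.5y] swap r/2=1365/47032: DF=(1 − 1365/47032·(0.996100+0.970500+0.960100+0.913000))/(1+1365/47032) = 1727/2000 ≈ 0.863500
step 6 [3y] zero: DF = P = 4093/5000 ≈ 0.818600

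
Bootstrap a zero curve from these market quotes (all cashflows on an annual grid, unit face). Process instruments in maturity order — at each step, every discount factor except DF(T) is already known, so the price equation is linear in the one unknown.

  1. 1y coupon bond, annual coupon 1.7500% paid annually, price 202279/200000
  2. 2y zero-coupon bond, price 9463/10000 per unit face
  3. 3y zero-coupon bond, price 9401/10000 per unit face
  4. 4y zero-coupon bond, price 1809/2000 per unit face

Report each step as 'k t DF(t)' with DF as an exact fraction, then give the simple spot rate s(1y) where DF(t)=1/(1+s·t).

1 1 497/500
2 2 9463/10000
3 3 9401/10000
4 4 1809/2000
s(1y) = (1/(497/500) − 1)/(1) = 3/497 ≈ 0.6036%

step 1 [1y] bond c/1=7/400: DF=(202279/200000 − 7/400·(0))/(1+7/400) = 497/500 ≈ 0.994000
step 2 [2y] zero: DF = P = 9463/10000 ≈ 0.946300
step 3 [3y] zero: DF = P = 9401/10000 ≈ 0.940100
step 4 [4y] zero: DF = P = 1809/2000 ≈ 0.904500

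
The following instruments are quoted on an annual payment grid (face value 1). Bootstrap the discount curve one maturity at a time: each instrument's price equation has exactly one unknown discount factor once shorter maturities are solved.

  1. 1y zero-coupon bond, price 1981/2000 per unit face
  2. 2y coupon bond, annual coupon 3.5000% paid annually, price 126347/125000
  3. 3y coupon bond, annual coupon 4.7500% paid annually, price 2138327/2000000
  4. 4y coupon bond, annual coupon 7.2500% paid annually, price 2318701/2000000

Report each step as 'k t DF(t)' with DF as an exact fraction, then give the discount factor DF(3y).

1 1 1981/2000
2 2 9431/10000
3 3 933/1000
4 4 1109/1250
DF(3y) = 933/1000 ≈ 0.933000

step 1 [1y] zero: DF = P = 1981/2000 ≈ 0.990500
step 2 [2y] bond c/1=7/200: DF=(126347/125000 − 7/200·(0.990500))/(1+7/200) = 9431/10000 ≈ 0.943100
step 3 [3y] bond c/1=19/400: DF=(2138327/2000000 − 19/400·(0.990500+0.943100))/(1+19/400) = 933/1000 ≈ 0.933000
step 4 [4y] bond c/1=29/400: DF=(2318701/2000000 − 29/400·(0.990500+0.943100+0.933000))/(1+29/400) = 1109/1250 ≈ 0.887200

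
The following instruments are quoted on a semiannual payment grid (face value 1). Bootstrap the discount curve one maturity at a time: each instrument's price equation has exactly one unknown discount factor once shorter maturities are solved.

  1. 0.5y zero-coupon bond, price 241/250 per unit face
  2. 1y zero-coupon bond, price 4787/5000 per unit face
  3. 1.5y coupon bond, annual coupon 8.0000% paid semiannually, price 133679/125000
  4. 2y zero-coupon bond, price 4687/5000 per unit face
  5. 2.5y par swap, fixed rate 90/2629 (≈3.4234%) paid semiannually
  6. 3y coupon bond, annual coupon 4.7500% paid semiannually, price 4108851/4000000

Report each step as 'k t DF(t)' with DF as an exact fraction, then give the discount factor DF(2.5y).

1 1/2 241/250
2 1 4787/5000
3 3/2 1193/1250
4 2 4687/5000
5 5/2 919/1000
6 3 1117/1250
DF(2.5y) = 919/1000 ≈ 0.919000

step 1 [0.5y] zero: DF = P = 241/250 ≈ 0.964000
step 2 [1y] zero: DF = P = 4787/5000 ≈ 0.957400
step 3 [1.5y] bond c/2=1/25: DF=(133679/125000 − 1/25·(0.964000+0.957400))/(1+1/25) = 1193/1250 ≈ 0.954400
step 4 [2y] zero: DF = P = 4687/5000 ≈ 0.937400
step 5 [2.5y] swap r/2=45/2629: DF=(1 − 45/2629·(0.964000+0.957400+0.954400+0.937400))/(1+45/2629) = 919/1000 ≈ 0.919000
step 6 [3y] bond c/2=19/800: DF=(4108851/4000000 − 19/800·(0.964000+0.957400+0.954400+0.937400+0.919000))/(1+19/800) = 1117/1250 ≈ 0.893600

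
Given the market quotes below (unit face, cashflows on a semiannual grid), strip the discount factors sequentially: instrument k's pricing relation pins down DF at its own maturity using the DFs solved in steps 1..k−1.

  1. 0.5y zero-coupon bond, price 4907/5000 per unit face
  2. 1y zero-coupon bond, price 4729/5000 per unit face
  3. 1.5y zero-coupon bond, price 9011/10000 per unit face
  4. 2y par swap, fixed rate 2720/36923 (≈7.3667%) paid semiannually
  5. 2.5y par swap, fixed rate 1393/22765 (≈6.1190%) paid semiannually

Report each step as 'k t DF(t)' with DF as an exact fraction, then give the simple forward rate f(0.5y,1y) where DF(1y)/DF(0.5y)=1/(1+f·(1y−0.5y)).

1 1/2 4907/5000
2 1 4729/5000
3 3/2 9011/10000
4 2 108/125
5 5/2 8607/10000
f(0.5y,1y) = ((4907/5000)/(4729/5000) − 1)/(1/2) = 356/4729 ≈ 7.5280%

step 1 [0.5y] zero: DF = P = 4907/5000 ≈ 0.981400
step 2 [1y] zero: DF = P = 4729/5000 ≈ 0.945800
step 3 [1.5y] zero: DF = P = 9011/10000 ≈ 0.901100
step 4 [2y] swap r/2=1360/36923: DF=(1 − 1360/36923·(0.981400+0.945800+0.901100))/(1+1360/36923) = 108/125 ≈ 0.864000
step 5 [2.5y] swap r/2=1393/45530: DF=(1 − 1393/45530·(0.981400+0.945800+0.901100+0.864000))/(1+1393/45530) = 8607/10000 ≈ 0.860700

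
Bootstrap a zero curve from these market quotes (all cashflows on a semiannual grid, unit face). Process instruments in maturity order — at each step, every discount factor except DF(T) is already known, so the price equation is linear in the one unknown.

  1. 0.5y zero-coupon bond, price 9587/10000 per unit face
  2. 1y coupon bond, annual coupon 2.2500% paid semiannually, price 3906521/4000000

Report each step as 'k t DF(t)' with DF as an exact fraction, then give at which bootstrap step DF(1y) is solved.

step 1 [0.5y] zero: DF = P = 9587/10000 ≈ 0.958700
step 2 [1y] bond c/2=9/800: DF=(3906521/4000000 − 9/800·(0.958700))/(1+9/800) = 9551/10000 ≈ 0.955100

1 1/2 9587/10000
2 1 9551/10000
DF(1y) is solved at step 2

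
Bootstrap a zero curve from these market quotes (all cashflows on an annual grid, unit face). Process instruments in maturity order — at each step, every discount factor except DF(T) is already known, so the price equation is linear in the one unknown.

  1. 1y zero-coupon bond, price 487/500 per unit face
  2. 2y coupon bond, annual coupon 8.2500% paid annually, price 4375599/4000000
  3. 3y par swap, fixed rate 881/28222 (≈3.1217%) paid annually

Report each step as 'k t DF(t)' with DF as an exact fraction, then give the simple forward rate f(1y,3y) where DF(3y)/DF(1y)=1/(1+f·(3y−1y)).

step 1 [1y] zero: DF = P = 487/500 ≈ 0.974000
step 2 [2y] bond c/1=33/400: DF=(4375599/4000000 − 33/400·(0.974000))/(1+33/400) = 9363/10000 ≈ 0.936300
step 3 [3y] swap r/1=881/28222: DF=(1 − 881/28222·(0.974000+0.936300))/(1+881/28222) = 9119/10000 ≈ 0.911900

1 1 487/500
2 2 9363/10000
3 3 9119/10000
f(1y,3y) = ((487/500)/(9119/10000) − 1)/(2) = 621/18238 ≈ 3.4050%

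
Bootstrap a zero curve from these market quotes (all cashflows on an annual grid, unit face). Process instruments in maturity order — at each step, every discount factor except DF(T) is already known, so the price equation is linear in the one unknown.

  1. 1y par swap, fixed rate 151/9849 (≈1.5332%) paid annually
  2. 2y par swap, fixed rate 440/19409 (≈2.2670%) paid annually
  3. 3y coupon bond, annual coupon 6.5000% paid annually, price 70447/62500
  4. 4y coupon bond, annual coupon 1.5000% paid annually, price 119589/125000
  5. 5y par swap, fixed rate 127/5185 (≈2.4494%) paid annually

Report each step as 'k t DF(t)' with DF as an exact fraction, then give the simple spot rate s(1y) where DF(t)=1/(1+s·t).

step 1 [1y] swap r/1=151/9849: DF=(1 − 151/9849·(0))/(1+151/9849) = 9849/10000 ≈ 0.984900
step 2 [2y] swap r/1=440/19409: DF=(1 − 440/19409·(0.984900))/(1+440/19409) = 239/250 ≈ 0.956000
step 3 [3y] bond c/1=13/200: DF=(70447/62500 − 13/200·(0.984900+0.956000))/(1+13/200) = 9399/10000 ≈ 0.939900
step 4 [4y] bond c/1=3/200: DF=(119589/125000 − 3/200·(0.984900+0.956000+0.939900))/(1+3/200) = 9/10 ≈ 0.900000
step 5 [5y] swap r/1=127/5185: DF=(1 − 127/5185·(0.984900+0.956000+0.939900+0.900000))/(1+127/5185) = 8857/10000 ≈ 0.885700

1 1 9849/10000
2 2 239/250
3 3 9399/10000
4 4 9/10
5 5 8857/10000
s(1y) = (1/(9849/10000) − 1)/(1) = 151/9849 ≈ 1.5332%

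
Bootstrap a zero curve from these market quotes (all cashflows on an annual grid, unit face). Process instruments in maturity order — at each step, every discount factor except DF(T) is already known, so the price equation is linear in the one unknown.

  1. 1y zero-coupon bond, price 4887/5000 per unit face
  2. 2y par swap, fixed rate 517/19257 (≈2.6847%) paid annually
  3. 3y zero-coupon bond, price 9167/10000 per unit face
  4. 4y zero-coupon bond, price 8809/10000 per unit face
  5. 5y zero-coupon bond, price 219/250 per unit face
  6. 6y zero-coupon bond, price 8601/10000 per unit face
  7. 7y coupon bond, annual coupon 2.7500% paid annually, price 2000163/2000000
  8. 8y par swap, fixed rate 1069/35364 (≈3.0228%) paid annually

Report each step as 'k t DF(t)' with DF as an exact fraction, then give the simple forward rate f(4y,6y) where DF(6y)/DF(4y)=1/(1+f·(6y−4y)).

1 1 4887/5000
2 2 9483/10000
3 3 9167/10000
4 4 8809/10000
5 5 219/250
6 6 8601/10000
7 7 517/625
8 8 3931/5000
f(4y,6y) = ((8809/10000)/(8601/10000) − 1)/(2) = 104/8601 ≈ 1.2092%

step 1 [1y] zero: DF = P = 4887/5000 ≈ 0.977400
step 2 [2y] swap r/1=517/19257: DF=(1 − 517/19257·(0.977400))/(1+517/19257) = 9483/10000 ≈ 0.948300
step 3 [3y] zero: DF = P = 9167/10000 ≈ 0.916700
step 4 [4y] zero: DF = P = 8809/10000 ≈ 0.880900
step 5 [5y] zero: DF = P = 219/250 ≈ 0.876000
step 6 [6y] zero: DF = P = 8601/10000 ≈ 0.860100
step 7 [7y] bond c/1=11/400: DF=(2000163/2000000 − 11/400·(0.977400+0.948300+0.916700+0.880900+0.876000+0.860100))/(1+11/400) = 517/625 ≈ 0.827200
step 8 [8y] swap r/1=1069/35364: DF=(1 − 1069/35364·(0.977400+0.948300+0.916700+0.880900+0.876000+0.860100+0.827200))/(1+1069/35364) = 3931/5000 ≈ 0.786200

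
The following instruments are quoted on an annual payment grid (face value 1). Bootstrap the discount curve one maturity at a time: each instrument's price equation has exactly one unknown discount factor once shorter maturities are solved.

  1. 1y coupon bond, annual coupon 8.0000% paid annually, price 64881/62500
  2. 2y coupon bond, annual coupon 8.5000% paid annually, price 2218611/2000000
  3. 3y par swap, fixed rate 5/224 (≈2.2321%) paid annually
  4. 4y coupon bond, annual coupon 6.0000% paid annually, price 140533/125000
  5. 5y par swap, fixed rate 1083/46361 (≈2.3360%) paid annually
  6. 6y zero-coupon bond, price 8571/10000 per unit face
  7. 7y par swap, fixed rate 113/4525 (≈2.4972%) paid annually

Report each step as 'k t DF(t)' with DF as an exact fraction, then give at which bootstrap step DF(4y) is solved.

1 1 2403/2500
2 2 9471/10000
3 3 1873/2000
4 4 2249/2500
5 5 8917/10000
6 6 8571/10000
7 7 4209/5000
DF(4y) is solved at step 4

step 1 [1y] bond c/1=2/25: DF=(64881/62500 − 2/25·(0))/(1+2/25) = 2403/2500 ≈ 0.961200
step 2 [2y] bond c/1=17/200: DF=(2218611/2000000 − 17/200·(0.961200))/(1+17/200) = 9471/10000 ≈ 0.947100
step 3 [3y] swap r/1=5/224: DF=(1 − 5/224·(0.961200+0.947100))/(1+5/224) = 1873/2000 ≈ 0.936500
step 4 [4y] bond c/1=3/50: DF=(140533/125000 − 3/50·(0.961200+0.947100+0.936500))/(1+3/50) = 2249/2500 ≈ 0.899600
step 5 [5y] swap r/1=1083/46361: DF=(1 − 1083/46361·(0.961200+0.947100+0.936500+0.899600))/(1+1083/46361) = 8917/10000 ≈ 0.891700
step 6 [6y] zero: DF = P = 8571/10000 ≈ 0.857100
step 7 [7y] swap r/1=113/4525: DF=(1 − 113/4525·(0.961200+0.947100+0.936500+0.899600+0.891700+0.857100))/(1+113/4525) = 4209/5000 ≈ 0.841800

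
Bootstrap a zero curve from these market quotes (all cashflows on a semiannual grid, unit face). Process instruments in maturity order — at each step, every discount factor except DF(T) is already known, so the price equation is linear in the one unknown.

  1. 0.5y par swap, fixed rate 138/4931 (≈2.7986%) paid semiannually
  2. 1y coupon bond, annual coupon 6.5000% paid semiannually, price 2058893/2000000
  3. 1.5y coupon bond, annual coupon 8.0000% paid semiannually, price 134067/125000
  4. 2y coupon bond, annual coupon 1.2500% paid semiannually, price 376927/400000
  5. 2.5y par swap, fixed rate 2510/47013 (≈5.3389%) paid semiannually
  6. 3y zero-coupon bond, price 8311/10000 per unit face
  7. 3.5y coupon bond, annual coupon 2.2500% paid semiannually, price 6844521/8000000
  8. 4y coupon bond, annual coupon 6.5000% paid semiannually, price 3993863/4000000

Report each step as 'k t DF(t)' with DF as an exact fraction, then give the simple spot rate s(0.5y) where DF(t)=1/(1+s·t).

step 1 [0.5y] swap r/2=69/4931: DF=(1 − 69/4931·(0))/(1+69/4931) = 4931/5000 ≈ 0.986200
step 2 [1y] bond c/2=13/400: DF=(2058893/2000000 − 13/400·(0.986200))/(1+13/400) = 483/500 ≈ 0.966000
step 3 [1.5y] bond c/2=1/25: DF=(134067/125000 − 1/25·(0.986200+0.966000))/(1+1/25) = 4781/5000 ≈ 0.956200
step 4 [2y] bond c/2=1/160: DF=(376927/400000 − 1/160·(0.986200+0.966000+0.956200))/(1+1/160) = 574/625 ≈ 0.918400
step 5 [2.5y] swap r/2=1255/47013: DF=(1 − 1255/47013·(0.986200+0.966000+0.956200+0.918400))/(1+1255/47013) = 1749/2000 ≈ 0.874500
step 6 [3y] zero: DF = P = 8311/10000 ≈ 0.831100
step 7 [3.5y] bond c/2=9/800: DF=(6844521/8000000 − 9/800·(0.986200+0.966000+0.956200+0.918400+0.874500+0.831100))/(1+9/800) = 1569/2000 ≈ 0.784500
step 8 [4y] bond c/2=13/400: DF=(3993863/4000000 − 13/400·(0.986200+0.966000+0.956200+0.918400+0.874500+0.831100+0.784500))/(1+13/400) = 3841/5000 ≈ 0.768200

1 1/2 4931/5000
2 1 483/500
3 3/2 4781/5000
4 2 574/625
5 5/2 1749/2000
6 3 8311/10000
7 7/2 1569/2000
8 4 3841/5000
s(0.5y) = (1/(4931/5000) − 1)/(1/2) = 138/4931 ≈ 2.7986%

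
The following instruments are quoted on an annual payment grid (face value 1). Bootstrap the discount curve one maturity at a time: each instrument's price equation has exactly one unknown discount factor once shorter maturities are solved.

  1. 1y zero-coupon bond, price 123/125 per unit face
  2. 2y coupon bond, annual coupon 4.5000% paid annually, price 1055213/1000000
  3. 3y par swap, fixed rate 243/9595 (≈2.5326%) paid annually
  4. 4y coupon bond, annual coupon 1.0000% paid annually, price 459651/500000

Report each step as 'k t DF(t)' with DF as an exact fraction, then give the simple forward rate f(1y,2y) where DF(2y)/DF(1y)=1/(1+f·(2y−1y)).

step 1 [1y] zero: DF = P = 123/125 ≈ 0.984000
step 2 [2y] bond c/1=9/200: DF=(1055213/1000000 − 9/200·(0.984000))/(1+9/200) = 4837/5000 ≈ 0.967400
step 3 [3y] swap r/1=243/9595: DF=(1 − 243/9595·(0.984000+0.967400))/(1+243/9595) = 9271/10000 ≈ 0.927100
step 4 [4y] bond c/1=1/100: DF=(459651/500000 − 1/100·(0.984000+0.967400+0.927100))/(1+1/100) = 8817/10000 ≈ 0.881700

1 1 123/125
2 2 4837/5000
3 3 9271/10000
4 4 8817/10000
f(1y,2y) = ((123/125)/(4837/5000) − 1)/(1) = 83/4837 ≈ 1.7159%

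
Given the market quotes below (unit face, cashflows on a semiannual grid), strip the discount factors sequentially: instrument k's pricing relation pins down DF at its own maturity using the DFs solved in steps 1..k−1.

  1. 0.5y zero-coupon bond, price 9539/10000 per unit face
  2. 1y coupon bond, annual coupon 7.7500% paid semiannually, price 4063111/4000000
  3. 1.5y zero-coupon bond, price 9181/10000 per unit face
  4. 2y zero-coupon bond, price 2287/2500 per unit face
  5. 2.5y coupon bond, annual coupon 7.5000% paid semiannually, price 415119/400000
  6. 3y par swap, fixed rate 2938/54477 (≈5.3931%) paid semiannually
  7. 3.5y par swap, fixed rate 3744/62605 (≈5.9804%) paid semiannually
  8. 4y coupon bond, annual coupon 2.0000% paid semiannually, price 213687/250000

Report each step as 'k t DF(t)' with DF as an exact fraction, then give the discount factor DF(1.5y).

step 1 [0.5y] zero: DF = P = 9539/10000 ≈ 0.953900
step 2 [1y] bond c/2=31/800: DF=(4063111/4000000 − 31/800·(0.953900))/(1+31/800) = 9423/10000 ≈ 0.942300
step 3 [1.5y] zero: DF = P = 9181/10000 ≈ 0.918100
step 4 [2y] zero: DF = P = 2287/2500 ≈ 0.914800
step 5 [2.5y] bond c/2=3/80: DF=(415119/400000 − 3/80·(0.953900+0.942300+0.918100+0.914800))/(1+3/80) = 1731/2000 ≈ 0.865500
step 6 [3y] swap r/2=1469/54477: DF=(1 − 1469/54477·(0.953900+0.942300+0.918100+0.914800+0.865500))/(1+1469/54477) = 8531/10000 ≈ 0.853100
step 7 [3.5y] swap r/2=1872/62605: DF=(1 − 1872/62605·(0.953900+0.942300+0.918100+0.914800+0.865500+0.853100))/(1+1872/62605) = 508/625 ≈ 0.812800
step 8 [4y] bond c/2=1/100: DF=(213687/250000 − 1/100·(0.953900+0.942300+0.918100+0.914800+0.865500+0.853100+0.812800))/(1+1/100) = 7843/10000 ≈ 0.784300

1 1/2 9539/10000
2 1 9423/10000
3 3/2 9181/10000
4 2 2287/2500
5 5/2 1731/2000
6 3 8531/10000
7 7/2 508/625
8 4 7843/10000
DF(1.5y) = 9181/10000 ≈ 0.918100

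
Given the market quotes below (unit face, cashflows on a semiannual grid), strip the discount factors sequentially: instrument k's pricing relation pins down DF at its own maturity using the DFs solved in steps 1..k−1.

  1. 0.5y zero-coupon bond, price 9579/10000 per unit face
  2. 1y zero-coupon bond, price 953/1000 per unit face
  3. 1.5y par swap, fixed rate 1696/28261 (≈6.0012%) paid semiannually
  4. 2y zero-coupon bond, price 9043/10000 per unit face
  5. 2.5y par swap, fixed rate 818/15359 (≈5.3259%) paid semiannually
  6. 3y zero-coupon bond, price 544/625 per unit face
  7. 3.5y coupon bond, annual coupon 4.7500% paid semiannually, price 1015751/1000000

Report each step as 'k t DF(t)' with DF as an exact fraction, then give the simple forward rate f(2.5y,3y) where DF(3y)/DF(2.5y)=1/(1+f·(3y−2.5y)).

1 1/2 9579/10000
2 1 953/1000
3 3/2 572/625
4 2 9043/10000
5 5/2 8773/10000
6 3 544/625
7 7/2 8651/10000
f(2.5y,3y) = ((8773/10000)/(544/625) − 1)/(1/2) = 69/4352 ≈ 1.5855%

step 1 [0.5y] zero: DF = P = 9579/10000 ≈ 0.957900
step 2 [1y] zero: DF = P = 953/1000 ≈ 0.953000
step 3 [1.5y] swap r/2=848/28261: DF=(1 − 848/28261·(0.957900+0.953000))/(1+848/28261) = 572/625 ≈ 0.915200
step 4 [2y] zero: DF = P = 9043/10000 ≈ 0.904300
step 5 [2.5y] swap r/2=409/15359: DF=(1 − 409/15359·(0.957900+0.953000+0.915200+0.904300))/(1+409/15359) = 8773/10000 ≈ 0.877300
step 6 [3y] zero: DF = P = 544/625 ≈ 0.870400
step 7 [3.5y] bond c/2=19/800: DF=(1015751/1000000 − 19/800·(0.957900+0.953000+0.915200+0.904300+0.877300+0.870400))/(1+19/800) = 8651/10000 ≈ 0.865100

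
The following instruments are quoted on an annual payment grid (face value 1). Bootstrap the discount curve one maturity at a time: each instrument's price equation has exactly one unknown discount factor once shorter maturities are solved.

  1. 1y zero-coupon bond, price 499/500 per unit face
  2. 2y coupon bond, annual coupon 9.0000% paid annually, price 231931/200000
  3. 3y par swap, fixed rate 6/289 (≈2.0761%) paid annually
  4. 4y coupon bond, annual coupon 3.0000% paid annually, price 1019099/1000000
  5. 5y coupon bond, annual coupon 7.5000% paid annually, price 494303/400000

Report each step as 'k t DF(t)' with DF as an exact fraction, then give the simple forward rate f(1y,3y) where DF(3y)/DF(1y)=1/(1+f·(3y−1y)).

step 1 [1y] zero: DF = P = 499/500 ≈ 0.998000
step 2 [2y] bond c/1=9/100: DF=(231931/200000 − 9/100·(0.998000))/(1+9/100) = 1963/2000 ≈ 0.981500
step 3 [3y] swap r/1=6/289: DF=(1 − 6/289·(0.998000+0.981500))/(1+6/289) = 4697/5000 ≈ 0.939400
step 4 [4y] bond c/1=3/100: DF=(1019099/1000000 − 3/100·(0.998000+0.981500+0.939400))/(1+3/100) = 2261/2500 ≈ 0.904400
step 5 [5y] bond c/1=3/40: DF=(494303/400000 − 3/40·(0.998000+0.981500+0.939400+0.904400))/(1+3/40) = 2207/2500 ≈ 0.882800

1 1 499/500
2 2 1963/2000
3 3 4697/5000
4 4 2261/2500
5 5 2207/2500
f(1y,3y) = ((499/500)/(4697/5000) − 1)/(2) = 293/9394 ≈ 3.1190%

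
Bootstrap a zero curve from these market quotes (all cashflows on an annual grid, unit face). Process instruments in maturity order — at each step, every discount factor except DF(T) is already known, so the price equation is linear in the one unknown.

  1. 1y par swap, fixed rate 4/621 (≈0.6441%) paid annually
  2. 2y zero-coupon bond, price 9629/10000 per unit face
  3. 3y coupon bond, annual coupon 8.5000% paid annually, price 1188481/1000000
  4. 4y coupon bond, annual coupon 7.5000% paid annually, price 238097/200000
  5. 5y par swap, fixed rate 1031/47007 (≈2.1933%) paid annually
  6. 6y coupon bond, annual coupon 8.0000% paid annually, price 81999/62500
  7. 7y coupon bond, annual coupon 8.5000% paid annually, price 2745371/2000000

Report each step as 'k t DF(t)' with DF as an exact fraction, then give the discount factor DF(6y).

1 1 621/625
2 2 9629/10000
3 3 9421/10000
4 4 2263/2500
5 5 8969/10000
6 6 4333/5000
7 7 829/1000
DF(6y) = 4333/5000 ≈ 0.866600

step 1 [1y] swap r/1=4/621: DF=(1 − 4/621·(0))/(1+4/621) = 621/625 ≈ 0.993600
step 2 [2y] zero: DF = P = 9629/10000 ≈ 0.962900
step 3 [3y] bond c/1=17/200: DF=(1188481/1000000 − 17/200·(0.993600+0.962900))/(1+17/200) = 9421/10000 ≈ 0.942100
step 4 [4y] bond c/1=3/40: DF=(238097/200000 − 3/40·(0.993600+0.962900+0.942100))/(1+3/40) = 2263/2500 ≈ 0.905200
step 5 [5y] swap r/1=1031/47007: DF=(1 − 1031/47007·(0.993600+0.962900+0.942100+0.905200))/(1+1031/47007) = 8969/10000 ≈ 0.896900
step 6 [6y] bond c/1=2/25: DF=(81999/62500 − 2/25·(0.993600+0.962900+0.942100+0.905200+0.896900))/(1+2/25) = 4333/5000 ≈ 0.866600
step 7 [7y] bond c/1=17/200: DF=(2745371/2000000 − 17/200·(0.993600+0.962900+0.942100+0.905200+0.896900+0.866600))/(1+17/200) = 829/1000 ≈ 0.829000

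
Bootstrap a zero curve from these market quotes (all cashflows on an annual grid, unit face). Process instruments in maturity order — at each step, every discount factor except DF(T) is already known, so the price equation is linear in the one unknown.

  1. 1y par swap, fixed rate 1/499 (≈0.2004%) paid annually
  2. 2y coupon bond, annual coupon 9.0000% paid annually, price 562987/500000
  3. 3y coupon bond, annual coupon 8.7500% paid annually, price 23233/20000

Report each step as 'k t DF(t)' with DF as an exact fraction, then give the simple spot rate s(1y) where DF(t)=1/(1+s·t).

1 1 499/500
2 2 4753/5000
3 3 4557/5000
s(1y) = (1/(499/500) − 1)/(1) = 1/499 ≈ 0.2004%

step 1 [1y] swap r/1=1/499: DF=(1 − 1/499·(0))/(1+1/499) = 499/500 ≈ 0.998000
step 2 [2y] bond c/1=9/100: DF=(562987/500000 − 9/100·(0.998000))/(1+9/100) = 4753/5000 ≈ 0.950600
step 3 [3y] bond c/1=7/80: DF=(23233/20000 − 7/80·(0.998000+0.950600))/(1+7/80) = 4557/5000 ≈ 0.911400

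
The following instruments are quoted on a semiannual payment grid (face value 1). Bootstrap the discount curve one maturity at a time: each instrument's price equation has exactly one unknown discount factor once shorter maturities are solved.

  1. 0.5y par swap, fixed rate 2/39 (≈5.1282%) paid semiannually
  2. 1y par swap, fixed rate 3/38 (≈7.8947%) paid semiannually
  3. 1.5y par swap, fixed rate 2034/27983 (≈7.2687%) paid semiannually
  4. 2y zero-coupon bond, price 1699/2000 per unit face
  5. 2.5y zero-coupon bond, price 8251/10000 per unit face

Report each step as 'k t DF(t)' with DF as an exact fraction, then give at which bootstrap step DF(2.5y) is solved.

step 1 [0.5y] swap r/2=1/39: DF=(1 − 1/39·(0))/(1+1/39) = 39/40 ≈ 0.975000
step 2 [1y] swap r/2=3/76: DF=(1 − 3/76·(0.975000))/(1+3/76) = 37/40 ≈ 0.925000
step 3 [1.5y] swap r/2=1017/27983: DF=(1 − 1017/27983·(0.975000+0.925000))/(1+1017/27983) = 8983/10000 ≈ 0.898300
step 4 [2y] zero: DF = P = 1699/2000 ≈ 0.849500
step 5 [2.5y] zero: DF = P = 8251/10000 ≈ 0.825100

1 1/2 39/40
2 1 37/40
3 3/2 8983/10000
4 2 1699/2000
5 5/2 8251/10000
DF(2.5y) is solved at step 5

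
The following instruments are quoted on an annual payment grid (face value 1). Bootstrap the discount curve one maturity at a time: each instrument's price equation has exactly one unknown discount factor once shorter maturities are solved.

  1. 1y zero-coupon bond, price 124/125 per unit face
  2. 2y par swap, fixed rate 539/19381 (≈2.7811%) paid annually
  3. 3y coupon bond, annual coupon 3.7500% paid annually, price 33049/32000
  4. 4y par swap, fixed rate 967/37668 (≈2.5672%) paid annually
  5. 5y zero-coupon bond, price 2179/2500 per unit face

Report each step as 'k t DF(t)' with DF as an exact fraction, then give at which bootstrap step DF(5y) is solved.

step 1 [1y] zero: DF = P = 124/125 ≈ 0.992000
step 2 [2y] swap r/1=539/19381: DF=(1 − 539/19381·(0.992000))/(1+539/19381) = 9461/10000 ≈ 0.946100
step 3 [3y] bond c/1=3/80: DF=(33049/32000 − 3/80·(0.992000+0.946100))/(1+3/80) = 4627/5000 ≈ 0.925400
step 4 [4y] swap r/1=967/37668: DF=(1 − 967/37668·(0.992000+0.946100+0.925400))/(1+967/37668) = 9033/10000 ≈ 0.903300
step 5 [5y] zero: DF = P = 2179/2500 ≈ 0.871600

1 1 124/125
2 2 9461/10000
3 3 4627/5000
4 4 9033/10000
5 5 2179/2500
DF(5y) is solved at step 5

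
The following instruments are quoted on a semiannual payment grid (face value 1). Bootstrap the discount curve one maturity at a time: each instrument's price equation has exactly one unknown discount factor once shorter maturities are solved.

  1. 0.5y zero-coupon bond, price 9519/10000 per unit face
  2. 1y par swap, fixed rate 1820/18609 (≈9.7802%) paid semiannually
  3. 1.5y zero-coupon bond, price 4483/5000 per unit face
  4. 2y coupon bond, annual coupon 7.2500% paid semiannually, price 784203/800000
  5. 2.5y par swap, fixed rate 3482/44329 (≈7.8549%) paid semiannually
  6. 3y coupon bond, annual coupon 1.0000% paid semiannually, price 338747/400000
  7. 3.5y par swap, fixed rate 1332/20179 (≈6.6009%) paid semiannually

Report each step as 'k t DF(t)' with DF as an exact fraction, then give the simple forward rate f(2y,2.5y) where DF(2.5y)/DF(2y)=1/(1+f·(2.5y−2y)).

step 1 [0.5y] zero: DF = P = 9519/10000 ≈ 0.951900
step 2 [1y] swap r/2=910/18609: DF=(1 − 910/18609·(0.951900))/(1+910/18609) = 909/1000 ≈ 0.909000
step 3 [1.5y] zero: DF = P = 4483/5000 ≈ 0.896600
step 4 [2y] bond c/2=29/800: DF=(784203/800000 − 29/800·(0.951900+0.909000+0.896600))/(1+29/800) = 1699/2000 ≈ 0.849500
step 5 [2.5y] swap r/2=1741/44329: DF=(1 − 1741/44329·(0.951900+0.909000+0.896600+0.849500))/(1+1741/44329) = 8259/10000 ≈ 0.825900
step 6 [3y] bond c/2=1/200: DF=(338747/400000 − 1/200·(0.951900+0.909000+0.896600+0.849500+0.825900))/(1+1/200) = 4103/5000 ≈ 0.820600
step 7 [3.5y] swap r/2=666/20179: DF=(1 − 666/20179·(0.951900+0.909000+0.896600+0.849500+0.825900+0.820600))/(1+666/20179) = 4001/5000 ≈ 0.800200

1 1/2 9519/10000
2 1 909/1000
3 3/2 4483/5000
4 2 1699/2000
5 5/2 8259/10000
6 3 4103/5000
7 7/2 4001/5000
f(2y,2.5y) = ((1699/2000)/(8259/10000) − 1)/(1/2) = 472/8259 ≈ 5.7150%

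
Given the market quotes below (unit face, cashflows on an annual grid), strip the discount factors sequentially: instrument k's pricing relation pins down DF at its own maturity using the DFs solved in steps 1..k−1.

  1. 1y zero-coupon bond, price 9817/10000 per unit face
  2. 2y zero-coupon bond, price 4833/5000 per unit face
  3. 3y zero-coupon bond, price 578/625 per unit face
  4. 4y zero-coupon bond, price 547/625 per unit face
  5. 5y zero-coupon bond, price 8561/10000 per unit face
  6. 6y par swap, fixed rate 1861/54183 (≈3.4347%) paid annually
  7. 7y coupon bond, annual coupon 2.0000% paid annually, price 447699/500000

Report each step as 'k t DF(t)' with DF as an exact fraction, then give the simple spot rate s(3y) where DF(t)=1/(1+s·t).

step 1 [1y] zero: DF = P = 9817/10000 ≈ 0.981700
step 2 [2y] zero: DF = P = 4833/5000 ≈ 0.966600
step 3 [3y] zero: DF = P = 578/625 ≈ 0.924800
step 4 [4y] zero: DF = P = 547/625 ≈ 0.875200
step 5 [5y] zero: DF = P = 8561/10000 ≈ 0.856100
step 6 [6y] swap r/1=1861/54183: DF=(1 − 1861/54183·(0.981700+0.966600+0.924800+0.875200+0.856100))/(1+1861/54183) = 8139/10000 ≈ 0.813900
step 7 [7y] bond c/1=1/50: DF=(447699/500000 − 1/50·(0.981700+0.966600+0.924800+0.875200+0.856100+0.813900))/(1+1/50) = 1929/2500 ≈ 0.771600

1 1 9817/10000
2 2 4833/5000
3 3 578/625
4 4 547/625
5 5 8561/10000
6 6 8139/10000
7 7 1929/2500
s(3y) = (1/(578/625) − 1)/(3) = 47/1734 ≈ 2.7105%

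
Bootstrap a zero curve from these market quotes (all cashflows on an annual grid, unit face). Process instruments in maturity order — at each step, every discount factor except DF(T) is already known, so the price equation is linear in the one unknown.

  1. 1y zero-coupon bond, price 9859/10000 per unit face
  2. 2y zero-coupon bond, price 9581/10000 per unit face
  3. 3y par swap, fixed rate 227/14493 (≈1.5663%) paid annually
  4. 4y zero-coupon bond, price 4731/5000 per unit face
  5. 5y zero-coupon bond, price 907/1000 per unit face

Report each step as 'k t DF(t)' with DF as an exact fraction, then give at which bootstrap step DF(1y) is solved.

1 1 9859/10000
2 2 9581/10000
3 3 4773/5000
4 4 4731/5000
5 5 907/1000
DF(1y) is solved at step 1

step 1 [1y] zero: DF = P = 9859/10000 ≈ 0.985900
step 2 [2y] zero: DF = P = 9581/10000 ≈ 0.958100
step 3 [3y] swap r/1=227/14493: DF=(1 − 227/14493·(0.985900+0.958100))/(1+227/14493) = 4773/5000 ≈ 0.954600
step 4 [4y] zero: DF = P = 4731/5000 ≈ 0.946200
step 5 [5y] zero: DF = P = 907/1000 ≈ 0.907000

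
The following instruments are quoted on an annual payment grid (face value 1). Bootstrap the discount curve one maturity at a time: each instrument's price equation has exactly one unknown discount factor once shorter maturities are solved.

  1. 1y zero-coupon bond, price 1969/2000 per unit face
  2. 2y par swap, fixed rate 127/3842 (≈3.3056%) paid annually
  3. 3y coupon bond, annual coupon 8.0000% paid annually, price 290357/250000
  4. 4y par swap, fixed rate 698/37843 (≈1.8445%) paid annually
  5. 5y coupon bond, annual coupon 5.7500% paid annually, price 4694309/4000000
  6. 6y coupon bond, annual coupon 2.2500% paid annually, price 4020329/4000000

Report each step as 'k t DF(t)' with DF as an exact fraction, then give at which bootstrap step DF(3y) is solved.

1 1 1969/2000
2 2 1873/2000
3 3 9331/10000
4 4 4651/5000
5 5 113/125
6 6 4399/5000
DF(3y) is solved at step 3

step 1 [1y] zero: DF = P = 1969/2000 ≈ 0.984500
step 2 [2y] swap r/1=127/3842: DF=(1 − 127/3842·(0.984500))/(1+127/3842) = 1873/2000 ≈ 0.936500
step 3 [3y] bond c/1=2/25: DF=(290357/250000 − 2/25·(0.984500+0.936500))/(1+2/25) = 9331/10000 ≈ 0.933100
step 4 [4y] swap r/1=698/37843: DF=(1 − 698/37843·(0.984500+0.936500+0.933100))/(1+698/37843) = 4651/5000 ≈ 0.930200
step 5 [5y] bond c/1=23/400: DF=(4694309/4000000 − 23/400·(0.984500+0.936500+0.933100+0.930200))/(1+23/400) = 113/125 ≈ 0.904000
step 6 [6y] bond c/1=9/400: DF=(4020329/4000000 − 9/400·(0.984500+0.936500+0.933100+0.930200+0.904000))/(1+9/400) = 4399/5000 ≈ 0.879800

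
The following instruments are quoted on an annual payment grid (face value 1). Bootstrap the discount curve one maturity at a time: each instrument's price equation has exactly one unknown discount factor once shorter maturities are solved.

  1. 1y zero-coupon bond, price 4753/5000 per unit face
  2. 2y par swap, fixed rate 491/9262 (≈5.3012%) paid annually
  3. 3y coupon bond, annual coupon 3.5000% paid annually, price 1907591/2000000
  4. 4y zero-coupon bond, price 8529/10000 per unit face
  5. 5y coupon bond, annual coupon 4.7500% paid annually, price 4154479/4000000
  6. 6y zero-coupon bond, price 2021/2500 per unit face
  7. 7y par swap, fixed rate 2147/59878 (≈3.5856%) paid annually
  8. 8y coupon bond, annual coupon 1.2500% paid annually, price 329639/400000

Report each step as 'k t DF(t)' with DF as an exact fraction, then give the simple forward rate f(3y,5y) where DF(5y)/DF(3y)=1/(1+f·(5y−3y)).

step 1 [1y] zero: DF = P = 4753/5000 ≈ 0.950600
step 2 [2y] swap r/1=491/9262: DF=(1 − 491/9262·(0.950600))/(1+491/9262) = 4509/5000 ≈ 0.901800
step 3 [3y] bond c/1=7/200: DF=(1907591/2000000 − 7/200·(0.950600+0.901800))/(1+7/200) = 8589/10000 ≈ 0.858900
step 4 [4y] zero: DF = P = 8529/10000 ≈ 0.852900
step 5 [5y] bond c/1=19/400: DF=(4154479/4000000 − 19/400·(0.950600+0.901800+0.858900+0.852900))/(1+19/400) = 8299/10000 ≈ 0.829900
step 6 [6y] zero: DF = P = 2021/2500 ≈ 0.808400
step 7 [7y] swap r/1=2147/59878: DF=(1 − 2147/59878·(0.950600+0.901800+0.858900+0.852900+0.829900+0.808400))/(1+2147/59878) = 7853/10000 ≈ 0.785300
step 8 [8y] bond c/1=1/80: DF=(329639/400000 − 1/80·(0.950600+0.901800+0.858900+0.852900+0.829900+0.808400+0.785300))/(1+1/80) = 37/50 ≈ 0.740000

1 1 4753/5000
2 2 4509/5000
3 3 8589/10000
4 4 8529/10000
5 5 8299/10000
6 6 2021/2500
7 7 7853/10000
8 8 37/50
f(3y,5y) = ((8589/10000)/(8299/10000) − 1)/(2) = 145/8299 ≈ 1.7472%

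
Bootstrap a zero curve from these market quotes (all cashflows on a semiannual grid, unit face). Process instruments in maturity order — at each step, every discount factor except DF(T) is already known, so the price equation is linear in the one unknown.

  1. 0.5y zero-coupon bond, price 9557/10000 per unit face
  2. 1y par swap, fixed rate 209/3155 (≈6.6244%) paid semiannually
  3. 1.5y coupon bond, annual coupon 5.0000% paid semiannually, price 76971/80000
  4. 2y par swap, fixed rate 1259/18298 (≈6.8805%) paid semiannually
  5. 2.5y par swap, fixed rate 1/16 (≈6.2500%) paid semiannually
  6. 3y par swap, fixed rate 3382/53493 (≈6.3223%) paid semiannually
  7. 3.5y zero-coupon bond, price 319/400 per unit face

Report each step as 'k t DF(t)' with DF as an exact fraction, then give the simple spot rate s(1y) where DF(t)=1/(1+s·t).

step 1 [0.5y] zero: DF = P = 9557/10000 ≈ 0.955700
step 2 [1y] swap r/2=209/6310: DF=(1 − 209/6310·(0.955700))/(1+209/6310) = 9373/10000 ≈ 0.937300
step 3 [1.5y] bond c/2=1/40: DF=(76971/80000 − 1/40·(0.955700+0.937300))/(1+1/40) = 357/400 ≈ 0.892500
step 4 [2y] swap r/2=1259/36596: DF=(1 − 1259/36596·(0.955700+0.937300+0.892500))/(1+1259/36596) = 8741/10000 ≈ 0.874100
step 5 [2.5y] swap r/2=1/32: DF=(1 − 1/32·(0.955700+0.937300+0.892500+0.874100))/(1+1/32) = 2147/2500 ≈ 0.858800
step 6 [3y] swap r/2=1691/53493: DF=(1 − 1691/53493·(0.955700+0.937300+0.892500+0.874100+0.858800))/(1+1691/53493) = 8309/10000 ≈ 0.830900
step 7 [3.5y] zero: DF = P = 319/400 ≈ 0.797500

1 1/2 9557/10000
2 1 9373/10000
3 3/2 357/400
4 2 8741/10000
5 5/2 2147/2500
6 3 8309/10000
7 7/2 319/400
s(1y) = (1/(9373/10000) − 1)/(1) = 627/9373 ≈ 6.6894%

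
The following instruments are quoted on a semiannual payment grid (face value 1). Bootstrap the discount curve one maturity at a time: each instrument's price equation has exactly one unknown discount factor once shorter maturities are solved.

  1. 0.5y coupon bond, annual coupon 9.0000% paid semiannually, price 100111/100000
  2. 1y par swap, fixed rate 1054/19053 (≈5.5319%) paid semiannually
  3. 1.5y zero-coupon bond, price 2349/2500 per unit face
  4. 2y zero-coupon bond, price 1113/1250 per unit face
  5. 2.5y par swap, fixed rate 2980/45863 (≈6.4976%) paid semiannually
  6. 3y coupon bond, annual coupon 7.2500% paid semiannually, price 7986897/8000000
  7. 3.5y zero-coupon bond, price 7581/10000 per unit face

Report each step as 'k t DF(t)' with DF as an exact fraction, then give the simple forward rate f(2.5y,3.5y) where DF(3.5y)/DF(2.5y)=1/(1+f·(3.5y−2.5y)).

1 1/2 479/500
2 1 9473/10000
3 3/2 2349/2500
4 2 1113/1250
5 5/2 851/1000
6 3 803/1000
7 7/2 7581/10000
f(2.5y,3.5y) = ((851/1000)/(7581/10000) − 1)/(1) = 929/7581 ≈ 12.2543%

step 1 [0.5y] bond c/2=9/200: DF=(100111/100000 − 9/200·(0))/(1+9/200) = 479/500 ≈ 0.958000
step 2 [1y] swap r/2=527/19053: DF=(1 − 527/19053·(0.958000))/(1+527/19053) = 9473/10000 ≈ 0.947300
step 3 [1.5y] zero: DF = P = 2349/2500 ≈ 0.939600
step 4 [2y] zero: DF = P = 1113/1250 ≈ 0.890400
step 5 [2.5y] swap r/2=1490/45863: DF=(1 − 1490/45863·(0.958000+0.947300+0.939600+0.890400))/(1+1490/45863) = 851/1000 ≈ 0.851000
step 6 [3y] bond c/2=29/800: DF=(7986897/8000000 − 29/800·(0.958000+0.947300+0.939600+0.890400+0.851000))/(1+29/800) = 803/1000 ≈ 0.803000
step 7 [3.5y] zero: DF = P = 7581/10000 ≈ 0.758100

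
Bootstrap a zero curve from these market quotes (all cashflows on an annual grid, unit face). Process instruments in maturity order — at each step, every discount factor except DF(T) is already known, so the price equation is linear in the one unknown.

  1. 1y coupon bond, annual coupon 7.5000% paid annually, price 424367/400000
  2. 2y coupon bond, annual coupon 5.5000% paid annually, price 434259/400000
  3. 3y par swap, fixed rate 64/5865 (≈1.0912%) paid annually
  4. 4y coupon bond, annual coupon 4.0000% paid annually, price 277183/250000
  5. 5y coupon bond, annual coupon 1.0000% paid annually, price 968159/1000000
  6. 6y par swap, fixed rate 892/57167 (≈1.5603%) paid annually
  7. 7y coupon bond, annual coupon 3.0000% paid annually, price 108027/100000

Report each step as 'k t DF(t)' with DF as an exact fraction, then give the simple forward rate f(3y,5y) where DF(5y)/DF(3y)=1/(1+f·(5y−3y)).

step 1 [1y] bond c/1=3/40: DF=(424367/400000 − 3/40·(0))/(1+3/40) = 9869/10000 ≈ 0.986900
step 2 [2y] bond c/1=11/200: DF=(434259/400000 − 11/200·(0.986900))/(1+11/200) = 611/625 ≈ 0.977600
step 3 [3y] swap r/1=64/5865: DF=(1 − 64/5865·(0.986900+0.977600))/(1+64/5865) = 121/125 ≈ 0.968000
step 4 [4y] bond c/1=1/25: DF=(277183/250000 − 1/25·(0.986900+0.977600+0.968000))/(1+1/25) = 9533/10000 ≈ 0.953300
step 5 [5y] bond c/1=1/100: DF=(968159/1000000 − 1/100·(0.986900+0.977600+0.968000+0.953300))/(1+1/100) = 9201/10000 ≈ 0.920100
step 6 [6y] swap r/1=892/57167: DF=(1 − 892/57167·(0.986900+0.977600+0.968000+0.953300+0.920100))/(1+892/57167) = 2277/2500 ≈ 0.910800
step 7 [7y] bond c/1=3/100: DF=(108027/100000 − 3/100·(0.986900+0.977600+0.968000+0.953300+0.920100+0.910800))/(1+3/100) = 8823/10000 ≈ 0.882300

1 1 9869/10000
2 2 611/625
3 3 121/125
4 4 9533/10000
5 5 9201/10000
6 6 2277/2500
7 7 8823/10000
f(3y,5y) = ((121/125)/(9201/10000) − 1)/(2) = 479/18402 ≈ 2.6030%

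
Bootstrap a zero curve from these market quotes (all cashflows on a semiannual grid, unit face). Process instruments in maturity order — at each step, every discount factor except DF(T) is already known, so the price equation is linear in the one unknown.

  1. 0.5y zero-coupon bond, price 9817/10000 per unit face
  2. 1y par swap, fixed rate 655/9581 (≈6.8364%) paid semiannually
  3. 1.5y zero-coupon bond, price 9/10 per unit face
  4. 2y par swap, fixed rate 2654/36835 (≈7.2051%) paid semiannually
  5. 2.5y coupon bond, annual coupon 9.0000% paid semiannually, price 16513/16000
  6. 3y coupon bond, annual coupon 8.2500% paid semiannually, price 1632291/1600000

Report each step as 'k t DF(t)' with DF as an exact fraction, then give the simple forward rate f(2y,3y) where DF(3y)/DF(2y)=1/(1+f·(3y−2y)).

1 1/2 9817/10000
2 1 1869/2000
3 3/2 9/10
4 2 8673/10000
5 5/2 829/1000
6 3 801/1000
f(2y,3y) = ((8673/10000)/(801/1000) − 1)/(1) = 221/2670 ≈ 8.2772%

step 1 [0.5y] zero: DF = P = 9817/10000 ≈ 0.981700
step 2 [1y] swap r/2=655/19162: DF=(1 − 655/19162·(0.981700))/(1+655/19162) = 1869/2000 ≈ 0.934500
step 3 [1.5y] zero: DF = P = 9/10 ≈ 0.900000
step 4 [2y] swap r/2=1327/36835: DF=(1 − 1327/36835·(0.981700+0.934500+0.900000))/(1+1327/36835) = 8673/10000 ≈ 0.867300
step 5 [2.5y] bond c/2=9/200: DF=(16513/16000 − 9/200·(0.981700+0.934500+0.900000+0.867300))/(1+9/200) = 829/1000 ≈ 0.829000
step 6 [3y] bond c/2=33/800: DF=(1632291/1600000 − 33/800·(0.981700+0.934500+0.900000+0.867300+0.829000))/(1+33/800) = 801/1000 ≈ 0.801000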